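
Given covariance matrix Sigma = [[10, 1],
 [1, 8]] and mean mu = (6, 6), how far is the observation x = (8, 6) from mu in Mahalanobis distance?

Step 1 — centre the observation: (x - mu) = (2, 0).

Step 2 — invert Sigma. det(Sigma) = 10·8 - (1)² = 79.
  Sigma^{-1} = (1/det) · [[d, -b], [-b, a]] = [[0.1013, -0.0127],
 [-0.0127, 0.1266]].

Step 3 — form the quadratic (x - mu)^T · Sigma^{-1} · (x - mu):
  Sigma^{-1} · (x - mu) = (0.2025, -0.0253).
  (x - mu)^T · [Sigma^{-1} · (x - mu)] = (2)·(0.2025) + (0)·(-0.0253) = 0.4051.

Step 4 — take square root: d = √(0.4051) ≈ 0.6364.

d(x, mu) = √(0.4051) ≈ 0.6364


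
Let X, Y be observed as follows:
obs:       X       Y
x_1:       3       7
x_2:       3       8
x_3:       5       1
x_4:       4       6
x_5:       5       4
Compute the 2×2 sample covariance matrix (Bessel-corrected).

Step 1 — column means:
  mean(X) = (3 + 3 + 5 + 4 + 5) / 5 = 20/5 = 4
  mean(Y) = (7 + 8 + 1 + 6 + 4) / 5 = 26/5 = 5.2

Step 2 — sample covariance S[i,j] = (1/(n-1)) · Σ_k (x_{k,i} - mean_i) · (x_{k,j} - mean_j), with n-1 = 4.
  S[X,X] = ((-1)·(-1) + (-1)·(-1) + (1)·(1) + (0)·(0) + (1)·(1)) / 4 = 4/4 = 1
  S[X,Y] = ((-1)·(1.8) + (-1)·(2.8) + (1)·(-4.2) + (0)·(0.8) + (1)·(-1.2)) / 4 = -10/4 = -2.5
  S[Y,Y] = ((1.8)·(1.8) + (2.8)·(2.8) + (-4.2)·(-4.2) + (0.8)·(0.8) + (-1.2)·(-1.2)) / 4 = 30.8/4 = 7.7

S is symmetric (S[j,i] = S[i,j]). Assembling:

S = [[1, -2.5],
 [-2.5, 7.7]]


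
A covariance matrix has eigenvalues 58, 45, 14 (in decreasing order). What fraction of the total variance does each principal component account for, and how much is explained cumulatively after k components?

Step 1 — total variance = trace(Sigma) = Σ λ_i = 58 + 45 + 14 = 117.

Step 2 — fraction explained by component i = λ_i / Σ λ:
  PC1: 58/117 = 0.4957
  PC2: 45/117 = 0.3846
  PC3: 14/117 = 0.1197

Step 3 — cumulative fraction after k components = (λ_1 + ... + λ_k) / Σ λ:
  k = 1: 58/117 = 0.4957
  k = 2: (58 + 45)/117 = 103/117 = 0.8803
  k = 3: (58 + 45 + 14)/117 = 117/117 = 1

Summary (fraction, with percent):

explained: PC1 0.4957 (49.57%), PC2 0.3846 (38.46%), PC3 0.1197 (11.97%);  cumulative: 0.4957, 0.8803, 1


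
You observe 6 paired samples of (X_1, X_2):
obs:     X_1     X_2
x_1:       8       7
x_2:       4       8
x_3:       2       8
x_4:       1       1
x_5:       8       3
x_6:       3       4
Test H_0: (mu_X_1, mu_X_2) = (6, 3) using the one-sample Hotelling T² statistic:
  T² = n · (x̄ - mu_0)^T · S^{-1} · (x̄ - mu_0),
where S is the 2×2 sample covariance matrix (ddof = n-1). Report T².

Step 1 — sample mean vector:
  mean(X_1) = (8 + 4 + 2 + 1 + 8 + 3) / 6 = 26/6 = 4.3333
  mean(X_2) = (7 + 8 + 8 + 1 + 3 + 4) / 6 = 31/6 = 5.1667
  x̄ = (4.3333, 5.1667),  deviation x̄ - mu_0 = (4.3333, 5.1667) - (6, 3) = (-1.6667, 2.1667).

Step 2 — sample covariance matrix, S[i,j] = (1/(n-1)) · Σ_k (x_{k,i} - mean_i) · (x_{k,j} - mean_j), divisor n-1 = 5:
  S[X_1,X_1] = ((3.6667)·(3.6667) + (-0.3333)·(-0.3333) + (-2.3333)·(-2.3333) + (-3.3333)·(-3.3333) + (3.6667)·(3.6667) + (-1.3333)·(-1.3333)) / 5 = 45.3333/5 = 9.0667
  S[X_1,X_2] = ((3.6667)·(1.8333) + (-0.3333)·(2.8333) + (-2.3333)·(2.8333) + (-3.3333)·(-4.1667) + (3.6667)·(-2.1667) + (-1.3333)·(-1.1667)) / 5 = 6.6667/5 = 1.3333
  S[X_2,X_2] = ((1.8333)·(1.8333) + (2.8333)·(2.8333) + (2.8333)·(2.8333) + (-4.1667)·(-4.1667) + (-2.1667)·(-2.1667) + (-1.1667)·(-1.1667)) / 5 = 42.8333/5 = 8.5667
  S = [[9.0667, 1.3333],
 [1.3333, 8.5667]].

Step 3 — invert S. det(S) = 9.0667·8.5667 - (1.3333)² = 75.8933.
  S^{-1} = (1/det) · [[d, -b], [-b, a]] = [[0.1129, -0.0176],
 [-0.0176, 0.1195]].

Step 4 — quadratic form (x̄ - mu_0)^T · S^{-1} · (x̄ - mu_0):
  S^{-1} · (x̄ - mu_0) = (-0.2262, 0.2881),
  (x̄ - mu_0)^T · [...] = (-1.6667)·(-0.2262) + (2.1667)·(0.2881) = 1.0013.

Step 5 — scale by n: T² = 6 · 1.0013 = 6.0076.

T² ≈ 6.0076


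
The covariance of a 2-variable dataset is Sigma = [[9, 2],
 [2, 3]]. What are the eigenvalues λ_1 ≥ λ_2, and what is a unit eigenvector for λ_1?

Step 1 — characteristic polynomial of 2×2 Sigma:
  det(Sigma - λI) = λ² - trace · λ + det = 0.
  trace = 9 + 3 = 12, det = 9·3 - (2)² = 23.
Step 2 — discriminant:
  Δ = trace² - 4·det = 144 - 92 = 52.
Step 3 — eigenvalues:
  λ = (trace ± √Δ)/2 = (12 ± 7.2111)/2,
  λ_1 = 9.6056,  λ_2 = 2.3944.

Step 4 — unit eigenvector for λ_1: solve (Sigma - λ_1 I)v = 0. First row:
  (9 - 9.6056)·v_x + (2)·v_y = 0, i.e. (-0.6056)·v_x + (2)·v_y = 0,
  so v ∝ (b, λ_1 - a) = (2, 0.6056) = u.
  ||u|| = √((2)² + (0.6056)²) = √(4.3667) ≈ 2.0897,
  v_1 = u/||u|| ≈ (0.9571, 0.2898) (||v_1|| = 1).

λ_1 = 9.6056,  λ_2 = 2.3944;  v_1 ≈ (0.9571, 0.2898)


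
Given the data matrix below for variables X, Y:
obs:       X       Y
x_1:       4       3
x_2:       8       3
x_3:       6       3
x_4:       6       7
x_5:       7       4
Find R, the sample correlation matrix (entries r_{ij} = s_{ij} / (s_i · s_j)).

Step 1 — column means:
  mean(X) = (4 + 8 + 6 + 6 + 7) / 5 = 31/5 = 6.2
  mean(Y) = (3 + 3 + 3 + 7 + 4) / 5 = 20/5 = 4

Step 2 — sample variances and covariances s[i,j] = (1/(n-1)) · Σ_k (x_{k,i} - mean_i) · (x_{k,j} - mean_j), with n-1 = 4:
  s[X,X] = ((-2.2)·(-2.2) + (1.8)·(1.8) + (-0.2)·(-0.2) + (-0.2)·(-0.2) + (0.8)·(0.8)) / 4 = 8.8/4 = 2.2
  s[X,Y] = ((-2.2)·(-1) + (1.8)·(-1) + (-0.2)·(-1) + (-0.2)·(3) + (0.8)·(0)) / 4 = 0/4 = 0
  s[Y,Y] = ((-1)·(-1) + (-1)·(-1) + (-1)·(-1) + (3)·(3) + (0)·(0)) / 4 = 12/4 = 3
  Sample standard deviations s_i = √(s[i,i]):
  s(X) = √(2.2) = 1.4832
  s(Y) = √(3) = 1.7321

Step 3 — r_{ij} = s_{ij} / (s_i · s_j):
  r[X,X] = 1 (diagonal).
  r[X,Y] = 0 / (1.4832 · 1.7321) = 0 / 2.569 = 0
  r[Y,Y] = 1 (diagonal).

R is symmetric with unit diagonal. Assembling:

R = [[1, 0],
 [0, 1]]


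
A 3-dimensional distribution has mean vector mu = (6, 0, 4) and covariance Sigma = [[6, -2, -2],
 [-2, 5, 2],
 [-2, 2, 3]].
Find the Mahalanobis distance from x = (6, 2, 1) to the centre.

Step 1 — centre the observation: (x - mu) = (0, 2, -3).

Step 2 — invert Sigma (cofactor / det for 3×3, or solve directly):
  Sigma^{-1} = [[0.22, 0.04, 0.12],
 [0.04, 0.28, -0.16],
 [0.12, -0.16, 0.52]].

Step 3 — form the quadratic (x - mu)^T · Sigma^{-1} · (x - mu):
  Sigma^{-1} · (x - mu) = (-0.28, 1.04, -1.88).
  (x - mu)^T · [Sigma^{-1} · (x - mu)] = (0)·(-0.28) + (2)·(1.04) + (-3)·(-1.88) = 7.72.

Step 4 — take square root: d = √(7.72) ≈ 2.7785.

d(x, mu) = √(7.72) ≈ 2.7785


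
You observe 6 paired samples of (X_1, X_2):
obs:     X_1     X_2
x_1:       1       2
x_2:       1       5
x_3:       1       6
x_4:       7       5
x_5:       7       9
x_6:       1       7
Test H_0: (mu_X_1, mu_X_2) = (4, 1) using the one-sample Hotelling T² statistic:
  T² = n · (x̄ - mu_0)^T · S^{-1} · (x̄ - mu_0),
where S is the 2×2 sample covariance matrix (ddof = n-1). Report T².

Step 1 — sample mean vector:
  mean(X_1) = (1 + 1 + 1 + 7 + 7 + 1) / 6 = 18/6 = 3
  mean(X_2) = (2 + 5 + 6 + 5 + 9 + 7) / 6 = 34/6 = 5.6667
  x̄ = (3, 5.6667),  deviation x̄ - mu_0 = (3, 5.6667) - (4, 1) = (-1, 4.6667).

Step 2 — sample covariance matrix, S[i,j] = (1/(n-1)) · Σ_k (x_{k,i} - mean_i) · (x_{k,j} - mean_j), divisor n-1 = 5:
  S[X_1,X_1] = ((-2)·(-2) + (-2)·(-2) + (-2)·(-2) + (4)·(4) + (4)·(4) + (-2)·(-2)) / 5 = 48/5 = 9.6
  S[X_1,X_2] = ((-2)·(-3.6667) + (-2)·(-0.6667) + (-2)·(0.3333) + (4)·(-0.6667) + (4)·(3.3333) + (-2)·(1.3333)) / 5 = 16/5 = 3.2
  S[X_2,X_2] = ((-3.6667)·(-3.6667) + (-0.6667)·(-0.6667) + (0.3333)·(0.3333) + (-0.6667)·(-0.6667) + (3.3333)·(3.3333) + (1.3333)·(1.3333)) / 5 = 27.3333/5 = 5.4667
  S = [[9.6, 3.2],
 [3.2, 5.4667]].

Step 3 — invert S. det(S) = 9.6·5.4667 - (3.2)² = 42.24.
  S^{-1} = (1/det) · [[d, -b], [-b, a]] = [[0.1294, -0.0758],
 [-0.0758, 0.2273]].

Step 4 — quadratic form (x̄ - mu_0)^T · S^{-1} · (x̄ - mu_0):
  S^{-1} · (x̄ - mu_0) = (-0.483, 1.1364),
  (x̄ - mu_0)^T · [...] = (-1)·(-0.483) + (4.6667)·(1.1364) = 5.786.

Step 5 — scale by n: T² = 6 · 5.786 = 34.7159.

T² ≈ 34.7159


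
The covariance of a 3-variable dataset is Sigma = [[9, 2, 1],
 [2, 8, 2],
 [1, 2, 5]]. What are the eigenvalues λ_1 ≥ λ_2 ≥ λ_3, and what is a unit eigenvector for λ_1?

Step 1 — characteristic polynomial p(λ) = det(λI - Sigma) = λ³ - tr·λ² + c_1·λ - det, where tr = trace, c_1 = sum of the principal 2×2 minors, det = det(Sigma):
  tr = 9 + 8 + 5 = 22,
  c_1 = (9·8 - (2)²) + (9·5 - (1)²) + (8·5 - (2)²) = 68 + 44 + 36 = 148,
  det = 9·(8·5 - (2)²) - (2)·((2)·5 - (2)·(1)) + (1)·((2)·(2) - 8·(1)) = 9·(36) - (2)·(8) + (1)·(-4) = 304.
  So p(λ) = λ³ - 22λ² + 148λ - 304.
Step 2 — look for an integer root (rational root theorem: any rational root is an integer divisor of 304). Testing λ = 4:
  p(4) = 64 - 352 + 592 - 304 = 0  ✓
  Dividing out (λ - 4): p(λ) = (λ - 4)(λ² - 18λ + 76).
Step 3 — remaining eigenvalues from the quadratic λ² - 18λ + 76 = 0:
  Δ = 18² - 4·76 = 324 - 304 = 20,  λ = (18 ± √20)/2 = (18 ± 4.4721)/2 ≈ 11.2361 or 6.7639.
  Sorted: λ_1 = 11.2361,  λ_2 = 6.7639,  λ_3 = 4  (check: sum = 22 = tr ✓).

Step 4 — unit eigenvector for λ_1 ≈ 11.2361: v spans the null space of (Sigma - λ_1 I), whose rows are
  r_1 = (-2.2361, 2, 1),  r_2 = (2, -3.2361, 2),  r_3 = (1, 2, -6.2361).
  v is orthogonal to every row, so take v ∝ r_1 × r_2 = ((2)·(2) - (1)·(-3.2361), (1)·(2) - (-2.2361)·(2), (-2.2361)·(-3.2361) - (2)·(2)) ≈ (7.2361, 6.4721, 3.2361).
  Let u = (7.2361, 6.4721, 3.2361).
  ||u|| = √((7.2361)² + (6.4721)² + (3.2361)²) = √(104.7214) ≈ 10.2333,  v_1 = u/||u|| ≈ (0.7071, 0.6325, 0.3162) (||v_1|| = 1).

λ_1 = 11.2361,  λ_2 = 6.7639,  λ_3 = 4;  v_1 ≈ (0.7071, 0.6325, 0.3162)


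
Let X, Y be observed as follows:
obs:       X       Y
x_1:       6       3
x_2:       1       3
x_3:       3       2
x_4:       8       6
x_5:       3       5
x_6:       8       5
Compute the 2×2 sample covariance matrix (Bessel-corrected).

Step 1 — column means:
  mean(X) = (6 + 1 + 3 + 8 + 3 + 8) / 6 = 29/6 = 4.8333
  mean(Y) = (3 + 3 + 2 + 6 + 5 + 5) / 6 = 24/6 = 4

Step 2 — sample covariance S[i,j] = (1/(n-1)) · Σ_k (x_{k,i} - mean_i) · (x_{k,j} - mean_j), with n-1 = 5.
  S[X,X] = ((1.1667)·(1.1667) + (-3.8333)·(-3.8333) + (-1.8333)·(-1.8333) + (3.1667)·(3.1667) + (-1.8333)·(-1.8333) + (3.1667)·(3.1667)) / 5 = 42.8333/5 = 8.5667
  S[X,Y] = ((1.1667)·(-1) + (-3.8333)·(-1) + (-1.8333)·(-2) + (3.1667)·(2) + (-1.8333)·(1) + (3.1667)·(1)) / 5 = 14/5 = 2.8
  S[Y,Y] = ((-1)·(-1) + (-1)·(-1) + (-2)·(-2) + (2)·(2) + (1)·(1) + (1)·(1)) / 5 = 12/5 = 2.4

S is symmetric (S[j,i] = S[i,j]). Assembling:

S = [[8.5667, 2.8],
 [2.8, 2.4]]


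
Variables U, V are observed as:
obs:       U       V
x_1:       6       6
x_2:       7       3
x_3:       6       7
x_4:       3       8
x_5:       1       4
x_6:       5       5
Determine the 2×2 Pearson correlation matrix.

Step 1 — column means:
  mean(U) = (6 + 7 + 6 + 3 + 1 + 5) / 6 = 28/6 = 4.6667
  mean(V) = (6 + 3 + 7 + 8 + 4 + 5) / 6 = 33/6 = 5.5

Step 2 — sample variances and covariances s[i,j] = (1/(n-1)) · Σ_k (x_{k,i} - mean_i) · (x_{k,j} - mean_j), with n-1 = 5:
  s[U,U] = ((1.3333)·(1.3333) + (2.3333)·(2.3333) + (1.3333)·(1.3333) + (-1.6667)·(-1.6667) + (-3.6667)·(-3.6667) + (0.3333)·(0.3333)) / 5 = 25.3333/5 = 5.0667
  s[U,V] = ((1.3333)·(0.5) + (2.3333)·(-2.5) + (1.3333)·(1.5) + (-1.6667)·(2.5) + (-3.6667)·(-1.5) + (0.3333)·(-0.5)) / 5 = -2/5 = -0.4
  s[V,V] = ((0.5)·(0.5) + (-2.5)·(-2.5) + (1.5)·(1.5) + (2.5)·(2.5) + (-1.5)·(-1.5) + (-0.5)·(-0.5)) / 5 = 17.5/5 = 3.5
  Sample standard deviations s_i = √(s[i,i]):
  s(U) = √(5.0667) = 2.2509
  s(V) = √(3.5) = 1.8708

Step 3 — r_{ij} = s_{ij} / (s_i · s_j):
  r[U,U] = 1 (diagonal).
  r[U,V] = -0.4 / (2.2509 · 1.8708) = -0.4 / 4.2111 = -0.095
  r[V,V] = 1 (diagonal).

R is symmetric with unit diagonal. Assembling:

R = [[1, -0.095],
 [-0.095, 1]]


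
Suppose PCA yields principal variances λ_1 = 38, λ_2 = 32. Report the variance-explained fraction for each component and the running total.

Step 1 — total variance = trace(Sigma) = Σ λ_i = 38 + 32 = 70.

Step 2 — fraction explained by component i = λ_i / Σ λ:
  PC1: 38/70 = 0.5429
  PC2: 32/70 = 0.4571

Step 3 — cumulative fraction after k components = (λ_1 + ... + λ_k) / Σ λ:
  k = 1: 38/70 = 0.5429
  k = 2: (38 + 32)/70 = 70/70 = 1

Summary (fraction, with percent):

explained: PC1 0.5429 (54.29%), PC2 0.4571 (45.71%);  cumulative: 0.5429, 1


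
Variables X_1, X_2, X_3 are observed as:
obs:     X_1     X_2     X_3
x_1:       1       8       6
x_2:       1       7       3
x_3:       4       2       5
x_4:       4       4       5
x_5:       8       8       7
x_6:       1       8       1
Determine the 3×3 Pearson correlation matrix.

Step 1 — column means:
  mean(X_1) = (1 + 1 + 4 + 4 + 8 + 1) / 6 = 19/6 = 3.1667
  mean(X_2) = (8 + 7 + 2 + 4 + 8 + 8) / 6 = 37/6 = 6.1667
  mean(X_3) = (6 + 3 + 5 + 5 + 7 + 1) / 6 = 27/6 = 4.5

Step 2 — sample variances and covariances s[i,j] = (1/(n-1)) · Σ_k (x_{k,i} - mean_i) · (x_{k,j} - mean_j), with n-1 = 5:
  s[X_1,X_1] = ((-2.1667)·(-2.1667) + (-2.1667)·(-2.1667) + (0.8333)·(0.8333) + (0.8333)·(0.8333) + (4.8333)·(4.8333) + (-2.1667)·(-2.1667)) / 5 = 38.8333/5 = 7.7667
  s[X_1,X_2] = ((-2.1667)·(1.8333) + (-2.1667)·(0.8333) + (0.8333)·(-4.1667) + (0.8333)·(-2.1667) + (4.8333)·(1.8333) + (-2.1667)·(1.8333)) / 5 = -6.1667/5 = -1.2333
  s[X_1,X_3] = ((-2.1667)·(1.5) + (-2.1667)·(-1.5) + (0.8333)·(0.5) + (0.8333)·(0.5) + (4.8333)·(2.5) + (-2.1667)·(-3.5)) / 5 = 20.5/5 = 4.1
  s[X_2,X_2] = ((1.8333)·(1.8333) + (0.8333)·(0.8333) + (-4.1667)·(-4.1667) + (-2.1667)·(-2.1667) + (1.8333)·(1.8333) + (1.8333)·(1.8333)) / 5 = 32.8333/5 = 6.5667
  s[X_2,X_3] = ((1.8333)·(1.5) + (0.8333)·(-1.5) + (-4.1667)·(0.5) + (-2.1667)·(0.5) + (1.8333)·(2.5) + (1.8333)·(-3.5)) / 5 = -3.5/5 = -0.7
  s[X_3,X_3] = ((1.5)·(1.5) + (-1.5)·(-1.5) + (0.5)·(0.5) + (0.5)·(0.5) + (2.5)·(2.5) + (-3.5)·(-3.5)) / 5 = 23.5/5 = 4.7
  Sample standard deviations s_i = √(s[i,i]):
  s(X_1) = √(7.7667) = 2.7869
  s(X_2) = √(6.5667) = 2.5626
  s(X_3) = √(4.7) = 2.1679

Step 3 — r_{ij} = s_{ij} / (s_i · s_j):
  r[X_1,X_1] = 1 (diagonal).
  r[X_1,X_2] = -1.2333 / (2.7869 · 2.5626) = -1.2333 / 7.1415 = -0.1727
  r[X_1,X_3] = 4.1 / (2.7869 · 2.1679) = 4.1 / 6.0418 = 0.6786
  r[X_2,X_2] = 1 (diagonal).
  r[X_2,X_3] = -0.7 / (2.5626 · 2.1679) = -0.7 / 5.5555 = -0.126
  r[X_3,X_3] = 1 (diagonal).

R is symmetric with unit diagonal. Assembling:

R = [[1, -0.1727, 0.6786],
 [-0.1727, 1, -0.126],
 [0.6786, -0.126, 1]]


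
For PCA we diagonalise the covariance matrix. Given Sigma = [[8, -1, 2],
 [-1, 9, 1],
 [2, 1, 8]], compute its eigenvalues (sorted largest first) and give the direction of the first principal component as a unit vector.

Step 1 — characteristic polynomial p(λ) = det(λI - Sigma) = λ³ - tr·λ² + c_1·λ - det, where tr = trace, c_1 = sum of the principal 2×2 minors, det = det(Sigma):
  tr = 8 + 9 + 8 = 25,
  c_1 = (8·9 - (-1)²) + (8·8 - (2)²) + (9·8 - (1)²) = 71 + 60 + 71 = 202,
  det = 8·(9·8 - (1)²) - (-1)·((-1)·8 - (1)·(2)) + (2)·((-1)·(1) - 9·(2)) = 8·(71) - (-1)·(-10) + (2)·(-19) = 520.
  So p(λ) = λ³ - 25λ² + 202λ - 520.
Step 2 — look for an integer root (rational root theorem: any rational root is an integer divisor of 520). Testing λ = 10:
  p(10) = 1000 - 2500 + 2020 - 520 = 0  ✓
  Dividing out (λ - 10): p(λ) = (λ - 10)(λ² - 15λ + 52).
Step 3 — remaining eigenvalues from the quadratic λ² - 15λ + 52 = 0:
  Δ = 15² - 4·52 = 225 - 208 = 17,  λ = (15 ± √17)/2 = (15 ± 4.1231)/2 ≈ 9.5616 or 5.4384.
  Sorted: λ_1 = 10,  λ_2 = 9.5616,  λ_3 = 5.4384  (check: sum = 25 = tr ✓).

Step 4 — unit eigenvector for λ_1 = 10: v spans the null space of (Sigma - λ_1 I), whose rows are
  r_1 = (-2, -1, 2),  r_2 = (-1, -1, 1),  r_3 = (2, 1, -2).
  v is orthogonal to every row, so take v ∝ r_1 × r_2 = ((-1)·(1) - (2)·(-1), (2)·(-1) - (-2)·(1), (-2)·(-1) - (-1)·(-1)) = (1, 0, 1).
  Let u = (1, 0, 1).
  ||u|| = √((1)² + (0)² + (1)²) = √(2) ≈ 1.4142,  v_1 = u/||u|| ≈ (0.7071, 0, 0.7071) (||v_1|| = 1).

λ_1 = 10,  λ_2 = 9.5616,  λ_3 = 5.4384;  v_1 ≈ (0.7071, 0, 0.7071)


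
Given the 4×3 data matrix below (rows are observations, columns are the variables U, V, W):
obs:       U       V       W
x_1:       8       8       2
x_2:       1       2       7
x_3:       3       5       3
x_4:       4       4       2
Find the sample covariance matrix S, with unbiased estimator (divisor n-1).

Step 1 — column means:
  mean(U) = (8 + 1 + 3 + 4) / 4 = 16/4 = 4
  mean(V) = (8 + 2 + 5 + 4) / 4 = 19/4 = 4.75
  mean(W) = (2 + 7 + 3 + 2) / 4 = 14/4 = 3.5

Step 2 — sample covariance S[i,j] = (1/(n-1)) · Σ_k (x_{k,i} - mean_i) · (x_{k,j} - mean_j), with n-1 = 3.
  S[U,U] = ((4)·(4) + (-3)·(-3) + (-1)·(-1) + (0)·(0)) / 3 = 26/3 = 8.6667
  S[U,V] = ((4)·(3.25) + (-3)·(-2.75) + (-1)·(0.25) + (0)·(-0.75)) / 3 = 21/3 = 7
  S[U,W] = ((4)·(-1.5) + (-3)·(3.5) + (-1)·(-0.5) + (0)·(-1.5)) / 3 = -16/3 = -5.3333
  S[V,V] = ((3.25)·(3.25) + (-2.75)·(-2.75) + (0.25)·(0.25) + (-0.75)·(-0.75)) / 3 = 18.75/3 = 6.25
  S[V,W] = ((3.25)·(-1.5) + (-2.75)·(3.5) + (0.25)·(-0.5) + (-0.75)·(-1.5)) / 3 = -13.5/3 = -4.5
  S[W,W] = ((-1.5)·(-1.5) + (3.5)·(3.5) + (-0.5)·(-0.5) + (-1.5)·(-1.5)) / 3 = 17/3 = 5.6667

S is symmetric (S[j,i] = S[i,j]). Assembling:

S = [[8.6667, 7, -5.3333],
 [7, 6.25, -4.5],
 [-5.3333, -4.5, 5.6667]]


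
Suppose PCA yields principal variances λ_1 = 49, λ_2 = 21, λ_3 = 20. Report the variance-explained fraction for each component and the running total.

Step 1 — total variance = trace(Sigma) = Σ λ_i = 49 + 21 + 20 = 90.

Step 2 — fraction explained by component i = λ_i / Σ λ:
  PC1: 49/90 = 0.5444
  PC2: 21/90 = 0.2333
  PC3: 20/90 = 0.2222

Step 3 — cumulative fraction after k components = (λ_1 + ... + λ_k) / Σ λ:
  k = 1: 49/90 = 0.5444
  k = 2: (49 + 21)/90 = 70/90 = 0.7778
  k = 3: (49 + 21 + 20)/90 = 90/90 = 1

Summary (fraction, with percent):

explained: PC1 0.5444 (54.44%), PC2 0.2333 (23.33%), PC3 0.2222 (22.22%);  cumulative: 0.5444, 0.7778, 1


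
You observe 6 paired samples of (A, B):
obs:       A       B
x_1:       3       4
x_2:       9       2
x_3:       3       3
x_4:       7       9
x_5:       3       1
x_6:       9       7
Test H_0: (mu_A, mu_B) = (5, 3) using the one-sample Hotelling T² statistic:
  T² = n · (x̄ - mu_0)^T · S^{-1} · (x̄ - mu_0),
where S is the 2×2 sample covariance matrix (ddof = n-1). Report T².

Step 1 — sample mean vector:
  mean(A) = (3 + 9 + 3 + 7 + 3 + 9) / 6 = 34/6 = 5.6667
  mean(B) = (4 + 2 + 3 + 9 + 1 + 7) / 6 = 26/6 = 4.3333
  x̄ = (5.6667, 4.3333),  deviation x̄ - mu_0 = (5.6667, 4.3333) - (5, 3) = (0.6667, 1.3333).

Step 2 — sample covariance matrix, S[i,j] = (1/(n-1)) · Σ_k (x_{k,i} - mean_i) · (x_{k,j} - mean_j), divisor n-1 = 5:
  S[A,A] = ((-2.6667)·(-2.6667) + (3.3333)·(3.3333) + (-2.6667)·(-2.6667) + (1.3333)·(1.3333) + (-2.6667)·(-2.6667) + (3.3333)·(3.3333)) / 5 = 45.3333/5 = 9.0667
  S[A,B] = ((-2.6667)·(-0.3333) + (3.3333)·(-2.3333) + (-2.6667)·(-1.3333) + (1.3333)·(4.6667) + (-2.6667)·(-3.3333) + (3.3333)·(2.6667)) / 5 = 20.6667/5 = 4.1333
  S[B,B] = ((-0.3333)·(-0.3333) + (-2.3333)·(-2.3333) + (-1.3333)·(-1.3333) + (4.6667)·(4.6667) + (-3.3333)·(-3.3333) + (2.6667)·(2.6667)) / 5 = 47.3333/5 = 9.4667
  S = [[9.0667, 4.1333],
 [4.1333, 9.4667]].

Step 3 — invert S. det(S) = 9.0667·9.4667 - (4.1333)² = 68.7467.
  S^{-1} = (1/det) · [[d, -b], [-b, a]] = [[0.1377, -0.0601],
 [-0.0601, 0.1319]].

Step 4 — quadratic form (x̄ - mu_0)^T · S^{-1} · (x̄ - mu_0):
  S^{-1} · (x̄ - mu_0) = (0.0116, 0.1358),
  (x̄ - mu_0)^T · [...] = (0.6667)·(0.0116) + (1.3333)·(0.1358) = 0.1888.

Step 5 — scale by n: T² = 6 · 0.1888 = 1.1327.

T² ≈ 1.1327


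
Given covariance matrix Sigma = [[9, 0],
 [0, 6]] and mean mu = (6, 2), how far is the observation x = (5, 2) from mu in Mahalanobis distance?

Step 1 — centre the observation: (x - mu) = (-1, 0).

Step 2 — invert Sigma. det(Sigma) = 9·6 - (0)² = 54.
  Sigma^{-1} = (1/det) · [[d, -b], [-b, a]] = [[0.1111, 0],
 [0, 0.1667]].

Step 3 — form the quadratic (x - mu)^T · Sigma^{-1} · (x - mu):
  Sigma^{-1} · (x - mu) = (-0.1111, 0).
  (x - mu)^T · [Sigma^{-1} · (x - mu)] = (-1)·(-0.1111) + (0)·(0) = 0.1111.

Step 4 — take square root: d = √(0.1111) ≈ 0.3333.

d(x, mu) = √(0.1111) ≈ 0.3333


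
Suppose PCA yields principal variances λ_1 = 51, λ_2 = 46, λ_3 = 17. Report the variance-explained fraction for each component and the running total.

Step 1 — total variance = trace(Sigma) = Σ λ_i = 51 + 46 + 17 = 114.

Step 2 — fraction explained by component i = λ_i / Σ λ:
  PC1: 51/114 = 0.4474
  PC2: 46/114 = 0.4035
  PC3: 17/114 = 0.1491

Step 3 — cumulative fraction after k components = (λ_1 + ... + λ_k) / Σ λ:
  k = 1: 51/114 = 0.4474
  k = 2: (51 + 46)/114 = 97/114 = 0.8509
  k = 3: (51 + 46 + 17)/114 = 114/114 = 1

Summary (fraction, with percent):

explained: PC1 0.4474 (44.74%), PC2 0.4035 (40.35%), PC3 0.1491 (14.91%);  cumulative: 0.4474, 0.8509, 1


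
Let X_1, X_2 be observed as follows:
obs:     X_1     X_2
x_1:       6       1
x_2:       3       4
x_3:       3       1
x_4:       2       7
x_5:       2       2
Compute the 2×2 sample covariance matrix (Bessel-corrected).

Step 1 — column means:
  mean(X_1) = (6 + 3 + 3 + 2 + 2) / 5 = 16/5 = 3.2
  mean(X_2) = (1 + 4 + 1 + 7 + 2) / 5 = 15/5 = 3

Step 2 — sample covariance S[i,j] = (1/(n-1)) · Σ_k (x_{k,i} - mean_i) · (x_{k,j} - mean_j), with n-1 = 4.
  S[X_1,X_1] = ((2.8)·(2.8) + (-0.2)·(-0.2) + (-0.2)·(-0.2) + (-1.2)·(-1.2) + (-1.2)·(-1.2)) / 4 = 10.8/4 = 2.7
  S[X_1,X_2] = ((2.8)·(-2) + (-0.2)·(1) + (-0.2)·(-2) + (-1.2)·(4) + (-1.2)·(-1)) / 4 = -9/4 = -2.25
  S[X_2,X_2] = ((-2)·(-2) + (1)·(1) + (-2)·(-2) + (4)·(4) + (-1)·(-1)) / 4 = 26/4 = 6.5

S is symmetric (S[j,i] = S[i,j]). Assembling:

S = [[2.7, -2.25],
 [-2.25, 6.5]]


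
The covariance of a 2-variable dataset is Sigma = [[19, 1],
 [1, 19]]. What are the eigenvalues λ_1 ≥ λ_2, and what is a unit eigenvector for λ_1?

Step 1 — characteristic polynomial of 2×2 Sigma:
  det(Sigma - λI) = λ² - trace · λ + det = 0.
  trace = 19 + 19 = 38, det = 19·19 - (1)² = 360.
Step 2 — discriminant:
  Δ = trace² - 4·det = 1444 - 1440 = 4.
Step 3 — eigenvalues:
  λ = (trace ± √Δ)/2 = (38 ± 2)/2,
  λ_1 = 20,  λ_2 = 18.

Step 4 — unit eigenvector for λ_1: solve (Sigma - λ_1 I)v = 0. First row:
  (19 - 20)·v_x + (1)·v_y = 0, i.e. (-1)·v_x + (1)·v_y = 0,
  so v ∝ (b, λ_1 - a) = (1, 1) = u.
  ||u|| = √((1)² + (1)²) = √(2) ≈ 1.4142,
  v_1 = u/||u|| ≈ (0.7071, 0.7071) (||v_1|| = 1).

λ_1 = 20,  λ_2 = 18;  v_1 ≈ (0.7071, 0.7071)


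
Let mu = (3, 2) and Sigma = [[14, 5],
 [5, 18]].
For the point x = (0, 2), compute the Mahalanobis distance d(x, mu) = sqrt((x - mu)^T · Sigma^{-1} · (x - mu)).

Step 1 — centre the observation: (x - mu) = (-3, 0).

Step 2 — invert Sigma. det(Sigma) = 14·18 - (5)² = 227.
  Sigma^{-1} = (1/det) · [[d, -b], [-b, a]] = [[0.0793, -0.022],
 [-0.022, 0.0617]].

Step 3 — form the quadratic (x - mu)^T · Sigma^{-1} · (x - mu):
  Sigma^{-1} · (x - mu) = (-0.2379, 0.0661).
  (x - mu)^T · [Sigma^{-1} · (x - mu)] = (-3)·(-0.2379) + (0)·(0.0661) = 0.7137.

Step 4 — take square root: d = √(0.7137) ≈ 0.8448.

d(x, mu) = √(0.7137) ≈ 0.8448


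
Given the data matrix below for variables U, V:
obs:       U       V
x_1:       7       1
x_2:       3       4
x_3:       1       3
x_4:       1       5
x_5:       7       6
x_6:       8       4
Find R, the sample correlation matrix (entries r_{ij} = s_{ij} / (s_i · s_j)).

Step 1 — column means:
  mean(U) = (7 + 3 + 1 + 1 + 7 + 8) / 6 = 27/6 = 4.5
  mean(V) = (1 + 4 + 3 + 5 + 6 + 4) / 6 = 23/6 = 3.8333

Step 2 — sample variances and covariances s[i,j] = (1/(n-1)) · Σ_k (x_{k,i} - mean_i) · (x_{k,j} - mean_j), with n-1 = 5:
  s[U,U] = ((2.5)·(2.5) + (-1.5)·(-1.5) + (-3.5)·(-3.5) + (-3.5)·(-3.5) + (2.5)·(2.5) + (3.5)·(3.5)) / 5 = 51.5/5 = 10.3
  s[U,V] = ((2.5)·(-2.8333) + (-1.5)·(0.1667) + (-3.5)·(-0.8333) + (-3.5)·(1.1667) + (2.5)·(2.1667) + (3.5)·(0.1667)) / 5 = -2.5/5 = -0.5
  s[V,V] = ((-2.8333)·(-2.8333) + (0.1667)·(0.1667) + (-0.8333)·(-0.8333) + (1.1667)·(1.1667) + (2.1667)·(2.1667) + (0.1667)·(0.1667)) / 5 = 14.8333/5 = 2.9667
  Sample standard deviations s_i = √(s[i,i]):
  s(U) = √(10.3) = 3.2094
  s(V) = √(2.9667) = 1.7224

Step 3 — r_{ij} = s_{ij} / (s_i · s_j):
  r[U,U] = 1 (diagonal).
  r[U,V] = -0.5 / (3.2094 · 1.7224) = -0.5 / 5.5278 = -0.0905
  r[V,V] = 1 (diagonal).

R is symmetric with unit diagonal. Assembling:

R = [[1, -0.0905],
 [-0.0905, 1]]


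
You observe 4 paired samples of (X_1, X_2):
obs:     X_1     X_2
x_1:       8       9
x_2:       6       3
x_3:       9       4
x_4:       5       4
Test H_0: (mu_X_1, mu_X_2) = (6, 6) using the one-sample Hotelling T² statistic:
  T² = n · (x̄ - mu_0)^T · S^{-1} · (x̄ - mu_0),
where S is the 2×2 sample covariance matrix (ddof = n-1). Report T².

Step 1 — sample mean vector:
  mean(X_1) = (8 + 6 + 9 + 5) / 4 = 28/4 = 7
  mean(X_2) = (9 + 3 + 4 + 4) / 4 = 20/4 = 5
  x̄ = (7, 5),  deviation x̄ - mu_0 = (7, 5) - (6, 6) = (1, -1).

Step 2 — sample covariance matrix, S[i,j] = (1/(n-1)) · Σ_k (x_{k,i} - mean_i) · (x_{k,j} - mean_j), divisor n-1 = 3:
  S[X_1,X_1] = ((1)·(1) + (-1)·(-1) + (2)·(2) + (-2)·(-2)) / 3 = 10/3 = 3.3333
  S[X_1,X_2] = ((1)·(4) + (-1)·(-2) + (2)·(-1) + (-2)·(-1)) / 3 = 6/3 = 2
  S[X_2,X_2] = ((4)·(4) + (-2)·(-2) + (-1)·(-1) + (-1)·(-1)) / 3 = 22/3 = 7.3333
  S = [[3.3333, 2],
 [2, 7.3333]].

Step 3 — invert S. det(S) = 3.3333·7.3333 - (2)² = 20.4444.
  S^{-1} = (1/det) · [[d, -b], [-b, a]] = [[0.3587, -0.0978],
 [-0.0978, 0.163]].

Step 4 — quadratic form (x̄ - mu_0)^T · S^{-1} · (x̄ - mu_0):
  S^{-1} · (x̄ - mu_0) = (0.4565, -0.2609),
  (x̄ - mu_0)^T · [...] = (1)·(0.4565) + (-1)·(-0.2609) = 0.7174.

Step 5 — scale by n: T² = 4 · 0.7174 = 2.8696.

T² ≈ 2.8696


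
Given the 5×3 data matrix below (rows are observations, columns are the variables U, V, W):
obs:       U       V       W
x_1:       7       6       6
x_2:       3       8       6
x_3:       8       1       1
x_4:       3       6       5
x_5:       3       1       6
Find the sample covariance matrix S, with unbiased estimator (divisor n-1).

Step 1 — column means:
  mean(U) = (7 + 3 + 8 + 3 + 3) / 5 = 24/5 = 4.8
  mean(V) = (6 + 8 + 1 + 6 + 1) / 5 = 22/5 = 4.4
  mean(W) = (6 + 6 + 1 + 5 + 6) / 5 = 24/5 = 4.8

Step 2 — sample covariance S[i,j] = (1/(n-1)) · Σ_k (x_{k,i} - mean_i) · (x_{k,j} - mean_j), with n-1 = 4.
  S[U,U] = ((2.2)·(2.2) + (-1.8)·(-1.8) + (3.2)·(3.2) + (-1.8)·(-1.8) + (-1.8)·(-1.8)) / 4 = 24.8/4 = 6.2
  S[U,V] = ((2.2)·(1.6) + (-1.8)·(3.6) + (3.2)·(-3.4) + (-1.8)·(1.6) + (-1.8)·(-3.4)) / 4 = -10.6/4 = -2.65
  S[U,W] = ((2.2)·(1.2) + (-1.8)·(1.2) + (3.2)·(-3.8) + (-1.8)·(0.2) + (-1.8)·(1.2)) / 4 = -14.2/4 = -3.55
  S[V,V] = ((1.6)·(1.6) + (3.6)·(3.6) + (-3.4)·(-3.4) + (1.6)·(1.6) + (-3.4)·(-3.4)) / 4 = 41.2/4 = 10.3
  S[V,W] = ((1.6)·(1.2) + (3.6)·(1.2) + (-3.4)·(-3.8) + (1.6)·(0.2) + (-3.4)·(1.2)) / 4 = 15.4/4 = 3.85
  S[W,W] = ((1.2)·(1.2) + (1.2)·(1.2) + (-3.8)·(-3.8) + (0.2)·(0.2) + (1.2)·(1.2)) / 4 = 18.8/4 = 4.7

S is symmetric (S[j,i] = S[i,j]). Assembling:

S = [[6.2, -2.65, -3.55],
 [-2.65, 10.3, 3.85],
 [-3.55, 3.85, 4.7]]


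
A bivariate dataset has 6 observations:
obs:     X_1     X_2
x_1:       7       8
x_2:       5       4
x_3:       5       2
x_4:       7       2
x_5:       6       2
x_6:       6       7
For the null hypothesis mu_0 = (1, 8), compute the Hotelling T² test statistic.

Step 1 — sample mean vector:
  mean(X_1) = (7 + 5 + 5 + 7 + 6 + 6) / 6 = 36/6 = 6
  mean(X_2) = (8 + 4 + 2 + 2 + 2 + 7) / 6 = 25/6 = 4.1667
  x̄ = (6, 4.1667),  deviation x̄ - mu_0 = (6, 4.1667) - (1, 8) = (5, -3.8333).

Step 2 — sample covariance matrix, S[i,j] = (1/(n-1)) · Σ_k (x_{k,i} - mean_i) · (x_{k,j} - mean_j), divisor n-1 = 5:
  S[X_1,X_1] = ((1)·(1) + (-1)·(-1) + (-1)·(-1) + (1)·(1) + (0)·(0) + (0)·(0)) / 5 = 4/5 = 0.8
  S[X_1,X_2] = ((1)·(3.8333) + (-1)·(-0.1667) + (-1)·(-2.1667) + (1)·(-2.1667) + (0)·(-2.1667) + (0)·(2.8333)) / 5 = 4/5 = 0.8
  S[X_2,X_2] = ((3.8333)·(3.8333) + (-0.1667)·(-0.1667) + (-2.1667)·(-2.1667) + (-2.1667)·(-2.1667) + (-2.1667)·(-2.1667) + (2.8333)·(2.8333)) / 5 = 36.8333/5 = 7.3667
  S = [[0.8, 0.8],
 [0.8, 7.3667]].

Step 3 — invert S. det(S) = 0.8·7.3667 - (0.8)² = 5.2533.
  S^{-1} = (1/det) · [[d, -b], [-b, a]] = [[1.4023, -0.1523],
 [-0.1523, 0.1523]].

Step 4 — quadratic form (x̄ - mu_0)^T · S^{-1} · (x̄ - mu_0):
  S^{-1} · (x̄ - mu_0) = (7.5952, -1.3452),
  (x̄ - mu_0)^T · [...] = (5)·(7.5952) + (-3.8333)·(-1.3452) = 43.1324.

Step 5 — scale by n: T² = 6 · 43.1324 = 258.7944.

T² ≈ 258.7944


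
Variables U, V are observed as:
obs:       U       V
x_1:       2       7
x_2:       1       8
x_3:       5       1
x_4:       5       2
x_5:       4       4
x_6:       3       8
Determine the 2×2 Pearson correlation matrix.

Step 1 — column means:
  mean(U) = (2 + 1 + 5 + 5 + 4 + 3) / 6 = 20/6 = 3.3333
  mean(V) = (7 + 8 + 1 + 2 + 4 + 8) / 6 = 30/6 = 5

Step 2 — sample variances and covariances s[i,j] = (1/(n-1)) · Σ_k (x_{k,i} - mean_i) · (x_{k,j} - mean_j), with n-1 = 5:
  s[U,U] = ((-1.3333)·(-1.3333) + (-2.3333)·(-2.3333) + (1.6667)·(1.6667) + (1.6667)·(1.6667) + (0.6667)·(0.6667) + (-0.3333)·(-0.3333)) / 5 = 13.3333/5 = 2.6667
  s[U,V] = ((-1.3333)·(2) + (-2.3333)·(3) + (1.6667)·(-4) + (1.6667)·(-3) + (0.6667)·(-1) + (-0.3333)·(3)) / 5 = -23/5 = -4.6
  s[V,V] = ((2)·(2) + (3)·(3) + (-4)·(-4) + (-3)·(-3) + (-1)·(-1) + (3)·(3)) / 5 = 48/5 = 9.6
  Sample standard deviations s_i = √(s[i,i]):
  s(U) = √(2.6667) = 1.633
  s(V) = √(9.6) = 3.0984

Step 3 — r_{ij} = s_{ij} / (s_i · s_j):
  r[U,U] = 1 (diagonal).
  r[U,V] = -4.6 / (1.633 · 3.0984) = -4.6 / 5.0596 = -0.9092
  r[V,V] = 1 (diagonal).

R is symmetric with unit diagonal. Assembling:

R = [[1, -0.9092],
 [-0.9092, 1]]


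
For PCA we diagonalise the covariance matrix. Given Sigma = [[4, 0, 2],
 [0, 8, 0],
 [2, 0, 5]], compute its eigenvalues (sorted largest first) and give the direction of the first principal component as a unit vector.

Step 1 — characteristic polynomial p(λ) = det(λI - Sigma) = λ³ - tr·λ² + c_1·λ - det, where tr = trace, c_1 = sum of the principal 2×2 minors, det = det(Sigma):
  tr = 4 + 8 + 5 = 17,
  c_1 = (4·8 - (0)²) + (4·5 - (2)²) + (8·5 - (0)²) = 32 + 16 + 40 = 88,
  det = 4·(8·5 - (0)²) - (0)·((0)·5 - (0)·(2)) + (2)·((0)·(0) - 8·(2)) = 4·(40) - (0)·(0) + (2)·(-16) = 128.
  So p(λ) = λ³ - 17λ² + 88λ - 128.
Step 2 — look for an integer root (rational root theorem: any rational root is an integer divisor of 128). Testing λ = 8:
  p(8) = 512 - 1088 + 704 - 128 = 0  ✓
  Dividing out (λ - 8): p(λ) = (λ - 8)(λ² - 9λ + 16).
Step 3 — remaining eigenvalues from the quadratic λ² - 9λ + 16 = 0:
  Δ = 9² - 4·16 = 81 - 64 = 17,  λ = (9 ± √17)/2 = (9 ± 4.1231)/2 ≈ 6.5616 or 2.4384.
  Sorted: λ_1 = 8,  λ_2 = 6.5616,  λ_3 = 2.4384  (check: sum = 17 = tr ✓).

Step 4 — unit eigenvector for λ_1 = 8: v spans the null space of (Sigma - λ_1 I), whose rows are
  r_1 = (-4, 0, 2),  r_2 = (0, 0, 0),  r_3 = (2, 0, -3).
  v is orthogonal to every row, so take v ∝ r_1 × r_3 = ((0)·(-3) - (2)·(0), (2)·(2) - (-4)·(-3), (-4)·(0) - (0)·(2)) = (0, -8, 0).
  Rescale (divide by 8; multiply by -1 so the first nonzero entry is positive): u = (0, 1, 0).
  ||u|| = √((0)² + (1)² + (0)²) = √(1) = 1,  v_1 = u/||u|| ≈ (0, 1, 0) (||v_1|| = 1).

λ_1 = 8,  λ_2 = 6.5616,  λ_3 = 2.4384;  v_1 ≈ (0, 1, 0)


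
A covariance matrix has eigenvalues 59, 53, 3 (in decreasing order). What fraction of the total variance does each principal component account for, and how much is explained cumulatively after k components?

Step 1 — total variance = trace(Sigma) = Σ λ_i = 59 + 53 + 3 = 115.

Step 2 — fraction explained by component i = λ_i / Σ λ:
  PC1: 59/115 = 0.513
  PC2: 53/115 = 0.4609
  PC3: 3/115 = 0.0261

Step 3 — cumulative fraction after k components = (λ_1 + ... + λ_k) / Σ λ:
  k = 1: 59/115 = 0.513
  k = 2: (59 + 53)/115 = 112/115 = 0.9739
  k = 3: (59 + 53 + 3)/115 = 115/115 = 1

Summary (fraction, with percent):

explained: PC1 0.513 (51.3%), PC2 0.4609 (46.09%), PC3 0.0261 (2.61%);  cumulative: 0.513, 0.9739, 1


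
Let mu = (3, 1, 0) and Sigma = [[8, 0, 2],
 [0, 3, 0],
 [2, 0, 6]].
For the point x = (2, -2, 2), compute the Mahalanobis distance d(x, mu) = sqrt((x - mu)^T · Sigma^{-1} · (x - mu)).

Step 1 — centre the observation: (x - mu) = (-1, -3, 2).

Step 2 — invert Sigma (cofactor / det for 3×3, or solve directly):
  Sigma^{-1} = [[0.1364, 0, -0.0455],
 [0, 0.3333, 0],
 [-0.0455, 0, 0.1818]].

Step 3 — form the quadratic (x - mu)^T · Sigma^{-1} · (x - mu):
  Sigma^{-1} · (x - mu) = (-0.2273, -1, 0.4091).
  (x - mu)^T · [Sigma^{-1} · (x - mu)] = (-1)·(-0.2273) + (-3)·(-1) + (2)·(0.4091) = 4.0455.

Step 4 — take square root: d = √(4.0455) ≈ 2.0113.

d(x, mu) = √(4.0455) ≈ 2.0113


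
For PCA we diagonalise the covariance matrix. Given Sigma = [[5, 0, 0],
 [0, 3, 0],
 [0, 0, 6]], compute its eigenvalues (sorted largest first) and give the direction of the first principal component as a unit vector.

Step 1 — characteristic polynomial p(λ) = det(λI - Sigma) = λ³ - tr·λ² + c_1·λ - det, where tr = trace, c_1 = sum of the principal 2×2 minors, det = det(Sigma):
  tr = 5 + 3 + 6 = 14,
  c_1 = (5·3 - (0)²) + (5·6 - (0)²) + (3·6 - (0)²) = 15 + 30 + 18 = 63,
  det = 5·(3·6 - (0)²) - (0)·((0)·6 - (0)·(0)) + (0)·((0)·(0) - 3·(0)) = 5·(18) - (0)·(0) + (0)·(0) = 90.
  So p(λ) = λ³ - 14λ² + 63λ - 90.
Step 2 — look for an integer root (rational root theorem: any rational root is an integer divisor of 90). Testing λ = 3:
  p(3) = 27 - 126 + 189 - 90 = 0  ✓
  Dividing out (λ - 3): p(λ) = (λ - 3)(λ² - 11λ + 30).
Step 3 — remaining eigenvalues from the quadratic λ² - 11λ + 30 = 0:
  Δ = 11² - 4·30 = 121 - 120 = 1,  λ = (11 ± √1)/2 = (11 ± 1)/2 = 6 or 5.
  Sorted: λ_1 = 6,  λ_2 = 5,  λ_3 = 3  (check: sum = 14 = tr ✓).

Step 4 — unit eigenvector for λ_1 = 6: v spans the null space of (Sigma - λ_1 I), whose rows are
  r_1 = (-1, 0, 0),  r_2 = (0, -3, 0),  r_3 = (0, 0, 0).
  v is orthogonal to every row, so take v ∝ r_1 × r_2 = ((0)·(0) - (0)·(-3), (0)·(0) - (-1)·(0), (-1)·(-3) - (0)·(0)) = (0, 0, 3).
  Rescale (divide by 3): u = (0, 0, 1).
  ||u|| = √((0)² + (0)² + (1)²) = √(1) = 1,  v_1 = u/||u|| ≈ (0, 0, 1) (||v_1|| = 1).

λ_1 = 6,  λ_2 = 5,  λ_3 = 3;  v_1 ≈ (0, 0, 1)


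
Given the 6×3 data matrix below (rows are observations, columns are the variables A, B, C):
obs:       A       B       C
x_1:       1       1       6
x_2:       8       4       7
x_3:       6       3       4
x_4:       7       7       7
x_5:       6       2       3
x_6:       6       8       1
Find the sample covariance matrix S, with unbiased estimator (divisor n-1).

Step 1 — column means:
  mean(A) = (1 + 8 + 6 + 7 + 6 + 6) / 6 = 34/6 = 5.6667
  mean(B) = (1 + 4 + 3 + 7 + 2 + 8) / 6 = 25/6 = 4.1667
  mean(C) = (6 + 7 + 4 + 7 + 3 + 1) / 6 = 28/6 = 4.6667

Step 2 — sample covariance S[i,j] = (1/(n-1)) · Σ_k (x_{k,i} - mean_i) · (x_{k,j} - mean_j), with n-1 = 5.
  S[A,A] = ((-4.6667)·(-4.6667) + (2.3333)·(2.3333) + (0.3333)·(0.3333) + (1.3333)·(1.3333) + (0.3333)·(0.3333) + (0.3333)·(0.3333)) / 5 = 29.3333/5 = 5.8667
  S[A,B] = ((-4.6667)·(-3.1667) + (2.3333)·(-0.1667) + (0.3333)·(-1.1667) + (1.3333)·(2.8333) + (0.3333)·(-2.1667) + (0.3333)·(3.8333)) / 5 = 18.3333/5 = 3.6667
  S[A,C] = ((-4.6667)·(1.3333) + (2.3333)·(2.3333) + (0.3333)·(-0.6667) + (1.3333)·(2.3333) + (0.3333)·(-1.6667) + (0.3333)·(-3.6667)) / 5 = 0.3333/5 = 0.0667
  S[B,B] = ((-3.1667)·(-3.1667) + (-0.1667)·(-0.1667) + (-1.1667)·(-1.1667) + (2.8333)·(2.8333) + (-2.1667)·(-2.1667) + (3.8333)·(3.8333)) / 5 = 38.8333/5 = 7.7667
  S[B,C] = ((-3.1667)·(1.3333) + (-0.1667)·(2.3333) + (-1.1667)·(-0.6667) + (2.8333)·(2.3333) + (-2.1667)·(-1.6667) + (3.8333)·(-3.6667)) / 5 = -7.6667/5 = -1.5333
  S[C,C] = ((1.3333)·(1.3333) + (2.3333)·(2.3333) + (-0.6667)·(-0.6667) + (2.3333)·(2.3333) + (-1.6667)·(-1.6667) + (-3.6667)·(-3.6667)) / 5 = 29.3333/5 = 5.8667

S is symmetric (S[j,i] = S[i,j]). Assembling:

S = [[5.8667, 3.6667, 0.0667],
 [3.6667, 7.7667, -1.5333],
 [0.0667, -1.5333, 5.8667]]


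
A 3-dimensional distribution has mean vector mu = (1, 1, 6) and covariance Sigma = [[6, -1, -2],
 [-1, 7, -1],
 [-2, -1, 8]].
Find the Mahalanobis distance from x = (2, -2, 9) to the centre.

Step 1 — centre the observation: (x - mu) = (1, -3, 3).

Step 2 — invert Sigma (cofactor / det for 3×3, or solve directly):
  Sigma^{-1} = [[0.1897, 0.0345, 0.0517],
 [0.0345, 0.1517, 0.0276],
 [0.0517, 0.0276, 0.1414]].

Step 3 — form the quadratic (x - mu)^T · Sigma^{-1} · (x - mu):
  Sigma^{-1} · (x - mu) = (0.2414, -0.3379, 0.3931).
  (x - mu)^T · [Sigma^{-1} · (x - mu)] = (1)·(0.2414) + (-3)·(-0.3379) + (3)·(0.3931) = 2.4345.

Step 4 — take square root: d = √(2.4345) ≈ 1.5603.

d(x, mu) = √(2.4345) ≈ 1.5603


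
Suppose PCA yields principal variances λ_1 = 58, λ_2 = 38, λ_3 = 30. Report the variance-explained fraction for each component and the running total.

Step 1 — total variance = trace(Sigma) = Σ λ_i = 58 + 38 + 30 = 126.

Step 2 — fraction explained by component i = λ_i / Σ λ:
  PC1: 58/126 = 0.4603
  PC2: 38/126 = 0.3016
  PC3: 30/126 = 0.2381

Step 3 — cumulative fraction after k components = (λ_1 + ... + λ_k) / Σ λ:
  k = 1: 58/126 = 0.4603
  k = 2: (58 + 38)/126 = 96/126 = 0.7619
  k = 3: (58 + 38 + 30)/126 = 126/126 = 1

Summary (fraction, with percent):

explained: PC1 0.4603 (46.03%), PC2 0.3016 (30.16%), PC3 0.2381 (23.81%);  cumulative: 0.4603, 0.7619, 1


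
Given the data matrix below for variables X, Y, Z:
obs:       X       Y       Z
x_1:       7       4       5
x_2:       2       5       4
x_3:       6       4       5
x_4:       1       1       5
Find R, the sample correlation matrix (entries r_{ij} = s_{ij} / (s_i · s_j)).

Step 1 — column means:
  mean(X) = (7 + 2 + 6 + 1) / 4 = 16/4 = 4
  mean(Y) = (4 + 5 + 4 + 1) / 4 = 14/4 = 3.5
  mean(Z) = (5 + 4 + 5 + 5) / 4 = 19/4 = 4.75

Step 2 — sample variances and covariances s[i,j] = (1/(n-1)) · Σ_k (x_{k,i} - mean_i) · (x_{k,j} - mean_j), with n-1 = 3:
  s[X,X] = ((3)·(3) + (-2)·(-2) + (2)·(2) + (-3)·(-3)) / 3 = 26/3 = 8.6667
  s[X,Y] = ((3)·(0.5) + (-2)·(1.5) + (2)·(0.5) + (-3)·(-2.5)) / 3 = 7/3 = 2.3333
  s[X,Z] = ((3)·(0.25) + (-2)·(-0.75) + (2)·(0.25) + (-3)·(0.25)) / 3 = 2/3 = 0.6667
  s[Y,Y] = ((0.5)·(0.5) + (1.5)·(1.5) + (0.5)·(0.5) + (-2.5)·(-2.5)) / 3 = 9/3 = 3
  s[Y,Z] = ((0.5)·(0.25) + (1.5)·(-0.75) + (0.5)·(0.25) + (-2.5)·(0.25)) / 3 = -1.5/3 = -0.5
  s[Z,Z] = ((0.25)·(0.25) + (-0.75)·(-0.75) + (0.25)·(0.25) + (0.25)·(0.25)) / 3 = 0.75/3 = 0.25
  Sample standard deviations s_i = √(s[i,i]):
  s(X) = √(8.6667) = 2.9439
  s(Y) = √(3) = 1.7321
  s(Z) = √(0.25) = 0.5

Step 3 — r_{ij} = s_{ij} / (s_i · s_j):
  r[X,X] = 1 (diagonal).
  r[X,Y] = 2.3333 / (2.9439 · 1.7321) = 2.3333 / 5.099 = 0.4576
  r[X,Z] = 0.6667 / (2.9439 · 0.5) = 0.6667 / 1.472 = 0.4529
  r[Y,Y] = 1 (diagonal).
  r[Y,Z] = -0.5 / (1.7321 · 0.5) = -0.5 / 0.866 = -0.5774
  r[Z,Z] = 1 (diagonal).

R is symmetric with unit diagonal. Assembling:

R = [[1, 0.4576, 0.4529],
 [0.4576, 1, -0.5774],
 [0.4529, -0.5774, 1]]


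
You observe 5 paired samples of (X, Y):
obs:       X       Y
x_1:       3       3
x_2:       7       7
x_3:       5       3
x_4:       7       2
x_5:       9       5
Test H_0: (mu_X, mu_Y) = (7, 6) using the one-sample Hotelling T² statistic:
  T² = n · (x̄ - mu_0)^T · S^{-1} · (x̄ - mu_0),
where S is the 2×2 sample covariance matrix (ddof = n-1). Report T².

Step 1 — sample mean vector:
  mean(X) = (3 + 7 + 5 + 7 + 9) / 5 = 31/5 = 6.2
  mean(Y) = (3 + 7 + 3 + 2 + 5) / 5 = 20/5 = 4
  x̄ = (6.2, 4),  deviation x̄ - mu_0 = (6.2, 4) - (7, 6) = (-0.8, -2).

Step 2 — sample covariance matrix, S[i,j] = (1/(n-1)) · Σ_k (x_{k,i} - mean_i) · (x_{k,j} - mean_j), divisor n-1 = 4:
  S[X,X] = ((-3.2)·(-3.2) + (0.8)·(0.8) + (-1.2)·(-1.2) + (0.8)·(0.8) + (2.8)·(2.8)) / 4 = 20.8/4 = 5.2
  S[X,Y] = ((-3.2)·(-1) + (0.8)·(3) + (-1.2)·(-1) + (0.8)·(-2) + (2.8)·(1)) / 4 = 8/4 = 2
  S[Y,Y] = ((-1)·(-1) + (3)·(3) + (-1)·(-1) + (-2)·(-2) + (1)·(1)) / 4 = 16/4 = 4
  S = [[5.2, 2],
 [2, 4]].

Step 3 — invert S. det(S) = 5.2·4 - (2)² = 16.8.
  S^{-1} = (1/det) · [[d, -b], [-b, a]] = [[0.2381, -0.119],
 [-0.119, 0.3095]].

Step 4 — quadratic form (x̄ - mu_0)^T · S^{-1} · (x̄ - mu_0):
  S^{-1} · (x̄ - mu_0) = (0.0476, -0.5238),
  (x̄ - mu_0)^T · [...] = (-0.8)·(0.0476) + (-2)·(-0.5238) = 1.0095.

Step 5 — scale by n: T² = 5 · 1.0095 = 5.0476.

T² ≈ 5.0476
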